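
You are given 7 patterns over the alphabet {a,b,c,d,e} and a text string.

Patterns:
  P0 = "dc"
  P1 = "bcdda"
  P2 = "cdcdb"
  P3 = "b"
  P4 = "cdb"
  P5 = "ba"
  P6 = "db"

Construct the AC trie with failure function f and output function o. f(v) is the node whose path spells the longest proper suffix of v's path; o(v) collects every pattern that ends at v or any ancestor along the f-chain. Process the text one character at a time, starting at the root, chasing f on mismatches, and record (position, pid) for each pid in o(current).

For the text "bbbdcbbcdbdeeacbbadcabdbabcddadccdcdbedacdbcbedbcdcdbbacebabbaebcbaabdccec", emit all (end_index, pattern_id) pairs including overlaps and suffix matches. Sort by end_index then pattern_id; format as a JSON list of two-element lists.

Construct AC machine:
Trie nodes:
  0='ε' goto b→3 c→8 d→1
  1='d' goto b→15 c→2
  2='dc' goto ·  ←P0
  3='b' goto a→14 c→4  ←P3
  4='bc' goto d→5
  5='bcd' goto d→6
  6='bcdd' goto a→7
  7='bcdda' goto ·  ←P1
  8='c' goto d→9
  9='cd' goto b→13 c→10
  10='cdc' goto d→11
  11='cdcd' goto b→12
  12='cdcdb' goto ·  ←P2
  13='cdb' goto ·  ←P4
  14='ba' goto ·  ←P5
  15='db' goto ·  ←P6

BFS fail/out derivation:
  fail(1) 'd': from fail(0)=0 chase 'd': 0 ⇒ 0;  out=∅∪out(0)=∅
  fail(3) 'b': from fail(0)=0 chase 'b': 0 ⇒ 0;  out={3}∪out(0)={3}
  fail(8) 'c': from fail(0)=0 chase 'c': 0 ⇒ 0;  out=∅∪out(0)=∅
  fail(2) 'dc': from fail(1)=0 chase 'c': 0 ⇒ 8;  out={0}∪out(8)={0}
  fail(4) 'bc': from fail(3)=0 chase 'c': 0 ⇒ 8;  out=∅∪out(8)=∅
  fail(9) 'cd': from fail(8)=0 chase 'd': 0 ⇒ 1;  out=∅∪out(1)=∅
  fail(14) 'ba': from fail(3)=0 chase 'a': 0 ⇒ 0;  out={5}∪out(0)={5}
  fail(15) 'db': from fail(1)=0 chase 'b': 0 ⇒ 3;  out={6}∪out(3)={3,6}
  fail(5) 'bcd': from fail(4)=8 chase 'd': 8 ⇒ 9;  out=∅∪out(9)=∅
  fail(10) 'cdc': from fail(9)=1 chase 'c': 1 ⇒ 2;  out=∅∪out(2)={0}
  fail(13) 'cdb': from fail(9)=1 chase 'b': 1 ⇒ 15;  out={4}∪out(15)={3,4,6}
  fail(6) 'bcdd': from fail(5)=9 chase 'd': 9→1→0 ⇒ 1;  out=∅∪out(1)=∅
  fail(11) 'cdcd': from fail(10)=2 chase 'd': 2→8 ⇒ 9;  out=∅∪out(9)=∅
  fail(7) 'bcdda': from fail(6)=1 chase 'a': 1→0 ⇒ 0;  out={1}∪out(0)={1}
  fail(12) 'cdcdb': from fail(11)=9 chase 'b': 9 ⇒ 13;  out={2}∪out(13)={2,3,4,6}

Scan:
[0] read 'b'  n0⇒n3  → match P3@[0:0]
[1] read 'b'  n3⇒n3 ·f  → match P3@[1:1]
[2] read 'b'  n3⇒n3 ·f  → match P3@[2:2]
[3] read 'd'  n3⇒n1 ·f
[4] read 'c'  n1⇒n2  → match P0@[3:4]
[5] read 'b'  n2⇒n3 ·f  → match P3@[5:5]
[6] read 'b'  n3⇒n3 ·f  → match P3@[6:6]
[7] read 'c'  n3⇒n4
[8] read 'd'  n4⇒n5
[9] read 'b'  n5⇒n13 ·f  → match P3@[9:9],P4@[7:9],P6@[8:9]
[10] read 'd'  n13⇒n1 ·f
[11] read 'e'  n1⇒n0 ·f
[12] read 'e'  n0⇒n0
[13] read 'a'  n0⇒n0
[14] read 'c'  n0⇒n8
[15] read 'b'  n8⇒n3 ·f  → match P3@[15:15]
[16] read 'b'  n3⇒n3 ·f  → match P3@[16:16]
[17] read 'a'  n3⇒n14  → match P5@[16:17]
[18] read 'd'  n14⇒n1 ·f
[19] read 'c'  n1⇒n2  → match P0@[18:19]
[20] read 'a'  n2⇒n0 ·f
[21] read 'b'  n0⇒n3  → match P3@[21:21]
[22] read 'd'  n3⇒n1 ·f
[23] read 'b'  n1⇒n15  → match P3@[23:23],P6@[22:23]
[24] read 'a'  n15⇒n14 ·f  → match P5@[23:24]
[25] read 'b'  n14⇒n3 ·f  → match P3@[25:25]
[26] read 'c'  n3⇒n4
[27] read 'd'  n4⇒n5
[28] read 'd'  n5⇒n6
[29] read 'a'  n6⇒n7  → match P1@[25:29]
[30] read 'd'  n7⇒n1 ·f
[31] read 'c'  n1⇒n2  → match P0@[30:31]
[32] read 'c'  n2⇒n8 ·f
[33] read 'd'  n8⇒n9
[34] read 'c'  n9⇒n10  → match P0@[33:34]
[35] read 'd'  n10⇒n11
[36] read 'b'  n11⇒n12  → match P2@[32:36],P3@[36:36],P4@[34:36],P6@[35:36]
[37] read 'e'  n12⇒n0 ·f
[38] read 'd'  n0⇒n1
[39] read 'a'  n1⇒n0 ·f
[40] read 'c'  n0⇒n8
[41] read 'd'  n8⇒n9
[42] read 'b'  n9⇒n13  → match P3@[42:42],P4@[40:42],P6@[41:42]
[43] read 'c'  n13⇒n4 ·f
[44] read 'b'  n4⇒n3 ·f  → match P3@[44:44]
[45] read 'e'  n3⇒n0 ·f
[46] read 'd'  n0⇒n1
[47] read 'b'  n1⇒n15  → match P3@[47:47],P6@[46:47]
[48] read 'c'  n15⇒n4 ·f
[49] read 'd'  n4⇒n5
[50] read 'c'  n5⇒n10 ·f  → match P0@[49:50]
[51] read 'd'  n10⇒n11
[52] read 'b'  n11⇒n12  → match P2@[48:52],P3@[52:52],P4@[50:52],P6@[51:52]
[53] read 'b'  n12⇒n3 ·f  → match P3@[53:53]
[54] read 'a'  n3⇒n14  → match P5@[53:54]
[55] read 'c'  n14⇒n8 ·f
[56] read 'e'  n8⇒n0 ·f
[57] read 'b'  n0⇒n3  → match P3@[57:57]
[58] read 'a'  n3⇒n14  → match P5@[57:58]
[59] read 'b'  n14⇒n3 ·f  → match P3@[59:59]
[60] read 'b'  n3⇒n3 ·f  → match P3@[60:60]
[61] read 'a'  n3⇒n14  → match P5@[60:61]
[62] read 'e'  n14⇒n0 ·f
[63] read 'b'  n0⇒n3  → match P3@[63:63]
[64] read 'c'  n3⇒n4
[65] read 'b'  n4⇒n3 ·f  → match P3@[65:65]
[66] read 'a'  n3⇒n14  → match P5@[65:66]
[67] read 'a'  n14⇒n0 ·f
[68] read 'b'  n0⇒n3  → match P3@[68:68]
[69] read 'd'  n3⇒n1 ·f
[70] read 'c'  n1⇒n2  → match P0@[69:70]
[71] read 'c'  n2⇒n8 ·f
[72] read 'e'  n8⇒n0 ·f
[73] read 'c'  n0⇒n8

Matches: [[0,3],[1,3],[2,3],[4,0],[5,3],[6,3],[9,3],[9,4],[9,6],[15,3],[16,3],[17,5],[19,0],[21,3],[23,3],[23,6],[24,5],[25,3],[29,1],[31,0],[34,0],[36,2],[36,3],[36,4],[36,6],[42,3],[42,4],[42,6],[44,3],[47,3],[47,6],[50,0],[52,2],[52,3],[52,4],[52,6],[53,3],[54,5],[57,3],[58,5],[59,3],[60,3],[61,5],[63,3],[65,3],[66,5],[68,3],[70,0]]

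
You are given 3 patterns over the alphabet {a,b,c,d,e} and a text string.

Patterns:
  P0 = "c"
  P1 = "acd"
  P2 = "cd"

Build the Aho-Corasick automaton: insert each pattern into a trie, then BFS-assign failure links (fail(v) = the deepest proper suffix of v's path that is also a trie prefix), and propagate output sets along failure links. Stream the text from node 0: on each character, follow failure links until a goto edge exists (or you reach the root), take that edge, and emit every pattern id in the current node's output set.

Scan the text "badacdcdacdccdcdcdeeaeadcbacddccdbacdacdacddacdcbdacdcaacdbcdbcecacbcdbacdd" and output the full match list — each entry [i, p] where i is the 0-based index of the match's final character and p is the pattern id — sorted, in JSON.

Construct AC machine:
Trie nodes:
  0='ε' goto a→2 c→1
  1='c' goto d→5  [P0 ends]
  2='a' goto c→3
  3='ac' goto d→4
  4='acd' goto ·  [P1 ends]
  5='cd' goto ·  [P2 ends]

Failure links (BFS by depth):
  n1('c'): parent n0 fail=0; on 'c' 0 → fail=0;  out {0}∪∅={0}
  n2('a'): parent n0 fail=0; on 'a' 0 → fail=0;  out ∅∪∅=∅
  n3('ac'): parent n2 fail=0; on 'c' 0 → fail=1;  out ∅∪{0}={0}
  n5('cd'): parent n1 fail=0; on 'd' 0 → fail=0;  out {2}∪∅={2}
  n4('acd'): parent n3 fail=1; on 'd' 1 → fail=5;  out {1}∪{2}={1,2}

Text stream:
pos 0 'b': at 0
pos 1 'a': at 2
pos 2 'd': at 0 (via fail)
pos 3 'a': at 2
pos 4 'c': at 3  ** P0@[4:4]
pos 5 'd': at 4  ** P1@[3:5],P2@[4:5]
pos 6 'c': at 1 (via fail)  ** P0@[6:6]
pos 7 'd': at 5  ** P2@[6:7]
pos 8 'a': at 2 (via fail)
pos 9 'c': at 3  ** P0@[9:9]
pos 10 'd': at 4  ** P1@[8:10],P2@[9:10]
pos 11 'c': at 1 (via fail)  ** P0@[11:11]
pos 12 'c': at 1 (via fail)  ** P0@[12:12]
pos 13 'd': at 5  ** P2@[12:13]
pos 14 'c': at 1 (via fail)  ** P0@[14:14]
pos 15 'd': at 5  ** P2@[14:15]
pos 16 'c': at 1 (via fail)  ** P0@[16:16]
pos 17 'd': at 5  ** P2@[16:17]
pos 18 'e': at 0 (via fail)
pos 19 'e': at 0
pos 20 'a': at 2
pos 21 'e': at 0 (via fail)
pos 22 'a': at 2
pos 23 'd': at 0 (via fail)
pos 24 'c': at 1  ** P0@[24:24]
pos 25 'b': at 0 (via fail)
pos 26 'a': at 2
pos 27 'c': at 3  ** P0@[27:27]
pos 28 'd': at 4  ** P1@[26:28],P2@[27:28]
pos 29 'd': at 0 (via fail)
pos 30 'c': at 1  ** P0@[30:30]
pos 31 'c': at 1 (via fail)  ** P0@[31:31]
pos 32 'd': at 5  ** P2@[31:32]
pos 33 'b': at 0 (via fail)
pos 34 'a': at 2
pos 35 'c': at 3  ** P0@[35:35]
pos 36 'd': at 4  ** P1@[34:36],P2@[35:36]
pos 37 'a': at 2 (via fail)
pos 38 'c': at 3  ** P0@[38:38]
pos 39 'd': at 4  ** P1@[37:39],P2@[38:39]
pos 40 'a': at 2 (via fail)
pos 41 'c': at 3  ** P0@[41:41]
pos 42 'd': at 4  ** P1@[40:42],P2@[41:42]
pos 43 'd': at 0 (via fail)
pos 44 'a': at 2
pos 45 'c': at 3  ** P0@[45:45]
pos 46 'd': at 4  ** P1@[44:46],P2@[45:46]
pos 47 'c': at 1 (via fail)  ** P0@[47:47]
pos 48 'b': at 0 (via fail)
pos 49 'd': at 0
pos 50 'a': at 2
pos 51 'c': at 3  ** P0@[51:51]
pos 52 'd': at 4  ** P1@[50:52],P2@[51:52]
pos 53 'c': at 1 (via fail)  ** P0@[53:53]
pos 54 'a': at 2 (via fail)
pos 55 'a': at 2 (via fail)
pos 56 'c': at 3  ** P0@[56:56]
pos 57 'd': at 4  ** P1@[55:57],P2@[56:57]
pos 58 'b': at 0 (via fail)
pos 59 'c': at 1  ** P0@[59:59]
pos 60 'd': at 5  ** P2@[59:60]
pos 61 'b': at 0 (via fail)
pos 62 'c': at 1  ** P0@[62:62]
pos 63 'e': at 0 (via fail)
pos 64 'c': at 1  ** P0@[64:64]
pos 65 'a': at 2 (via fail)
pos 66 'c': at 3  ** P0@[66:66]
pos 67 'b': at 0 (via fail)
pos 68 'c': at 1  ** P0@[68:68]
pos 69 'd': at 5  ** P2@[68:69]
pos 70 'b': at 0 (via fail)
pos 71 'a': at 2
pos 72 'c': at 3  ** P0@[72:72]
pos 73 'd': at 4  ** P1@[71:73],P2@[72:73]
pos 74 'd': at 0 (via fail)

All matches (sorted): [[4,0],[5,1],[5,2],[6,0],[7,2],[9,0],[10,1],[10,2],[11,0],[12,0],[13,2],[14,0],[15,2],[16,0],[17,2],[24,0],[27,0],[28,1],[28,2],[30,0],[31,0],[32,2],[35,0],[36,1],[36,2],[38,0],[39,1],[39,2],[41,0],[42,1],[42,2],[45,0],[46,1],[46,2],[47,0],[51,0],[52,1],[52,2],[53,0],[56,0],[57,1],[57,2],[59,0],[60,2],[62,0],[64,0],[66,0],[68,0],[69,2],[72,0],[73,1],[73,2]]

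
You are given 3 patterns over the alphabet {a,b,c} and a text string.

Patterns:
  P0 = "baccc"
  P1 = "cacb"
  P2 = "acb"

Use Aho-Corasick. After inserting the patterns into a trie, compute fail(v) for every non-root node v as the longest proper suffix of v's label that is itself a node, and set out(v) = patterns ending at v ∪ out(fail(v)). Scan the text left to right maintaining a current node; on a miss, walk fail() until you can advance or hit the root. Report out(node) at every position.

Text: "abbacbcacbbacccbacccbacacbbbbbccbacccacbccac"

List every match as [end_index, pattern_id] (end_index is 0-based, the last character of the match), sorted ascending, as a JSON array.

Construct AC machine:
Trie (insert patterns):
  n0 'ε': a→10 b→1 c→6
  n1 'b': a→2
  n2 'ba': c→3
  n3 'bac': c→4
  n4 'bacc': c→5
  n5 'baccc': ·  [P0 ends]
  n6 'c': a→7
  n7 'ca': c→8
  n8 'cac': b→9
  n9 'cacb': ·  [P1 ends]
  n10 'a': c→11
  n11 'ac': b→12
  n12 'acb': ·  [P2 ends]

BFS fail/out derivation:
  fail(1) 'b': from fail(0)=0 chase 'b': 0 ⇒ 0;  out=∅∪out(0)=∅
  fail(6) 'c': from fail(0)=0 chase 'c': 0 ⇒ 0;  out=∅∪out(0)=∅
  fail(10) 'a': from fail(0)=0 chase 'a': 0 ⇒ 0;  out=∅∪out(0)=∅
  fail(2) 'ba': from fail(1)=0 chase 'a': 0 ⇒ 10;  out=∅∪out(10)=∅
  fail(7) 'ca': from fail(6)=0 chase 'a': 0 ⇒ 10;  out=∅∪out(10)=∅
  fail(11) 'ac': from fail(10)=0 chase 'c': 0 ⇒ 6;  out=∅∪out(6)=∅
  fail(3) 'bac': from fail(2)=10 chase 'c': 10 ⇒ 11;  out=∅∪out(11)=∅
  fail(8) 'cac': from fail(7)=10 chase 'c': 10 ⇒ 11;  out=∅∪out(11)=∅
  fail(12) 'acb': from fail(11)=6 chase 'b': 6→0 ⇒ 1;  out={2}∪out(1)={2}
  fail(4) 'bacc': from fail(3)=11 chase 'c': 11→6→0 ⇒ 6;  out=∅∪out(6)=∅
  fail(9) 'cacb': from fail(8)=11 chase 'b': 11 ⇒ 12;  out={1}∪out(12)={1,2}
  fail(5) 'baccc': from fail(4)=6 chase 'c': 6→0 ⇒ 6;  out={0}∪out(6)={0}

Scan:
[0] read 'a'  n0⇒n10
[1] read 'b'  n10⇒n1 (via fail)
[2] read 'b'  n1⇒n1 (via fail)
[3] read 'a'  n1⇒n2
[4] read 'c'  n2⇒n3
[5] read 'b'  n3⇒n12 (via fail)  ** P2@[3:5]
[6] read 'c'  n12⇒n6 (via fail)
[7] read 'a'  n6⇒n7
[8] read 'c'  n7⇒n8
[9] read 'b'  n8⇒n9  ** P1@[6:9],P2@[7:9]
[10] read 'b'  n9⇒n1 (via fail)
[11] read 'a'  n1⇒n2
[12] read 'c'  n2⇒n3
[13] read 'c'  n3⇒n4
[14] read 'c'  n4⇒n5  ** P0@[10:14]
[15] read 'b'  n5⇒n1 (via fail)
[16] read 'a'  n1⇒n2
[17] read 'c'  n2⇒n3
[18] read 'c'  n3⇒n4
[19] read 'c'  n4⇒n5  ** P0@[15:19]
[20] read 'b'  n5⇒n1 (via fail)
[21] read 'a'  n1⇒n2
[22] read 'c'  n2⇒n3
[23] read 'a'  n3⇒n7 (via fail)
[24] read 'c'  n7⇒n8
[25] read 'b'  n8⇒n9  ** P1@[22:25],P2@[23:25]
[26] read 'b'  n9⇒n1 (via fail)
[27] read 'b'  n1⇒n1 (via fail)
[28] read 'b'  n1⇒n1 (via fail)
[29] read 'b'  n1⇒n1 (via fail)
[30] read 'c'  n1⇒n6 (via fail)
[31] read 'c'  n6⇒n6 (via fail)
[32] read 'b'  n6⇒n1 (via fail)
[33] read 'a'  n1⇒n2
[34] read 'c'  n2⇒n3
[35] read 'c'  n3⇒n4
[36] read 'c'  n4⇒n5  ** P0@[32:36]
[37] read 'a'  n5⇒n7 (via fail)
[38] read 'c'  n7⇒n8
[39] read 'b'  n8⇒n9  ** P1@[36:39],P2@[37:39]
[40] read 'c'  n9⇒n6 (via fail)
[41] read 'c'  n6⇒n6 (via fail)
[42] read 'a'  n6⇒n7
[43] read 'c'  n7⇒n8

Matches: [[5,2],[9,1],[9,2],[14,0],[19,0],[25,1],[25,2],[36,0],[39,1],[39,2]]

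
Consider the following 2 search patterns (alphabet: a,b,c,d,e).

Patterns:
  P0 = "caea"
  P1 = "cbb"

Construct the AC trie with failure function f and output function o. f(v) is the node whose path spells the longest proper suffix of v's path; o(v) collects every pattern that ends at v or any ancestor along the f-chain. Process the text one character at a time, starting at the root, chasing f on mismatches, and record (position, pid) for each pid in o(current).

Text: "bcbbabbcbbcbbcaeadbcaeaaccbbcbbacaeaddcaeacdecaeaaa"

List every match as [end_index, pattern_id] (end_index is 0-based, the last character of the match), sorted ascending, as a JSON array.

Build:
Trie nodes:
  n0 'ε': c→1
  n1 'c': a→2 b→5
  n2 'ca': e→3
  n3 'cae': a→4
  n4 'caea': ·  ←P0
  n5 'cb': b→6
  n6 'cbb': ·  ←P1

Failure links (BFS by depth):
  fail(1) 'c': from fail(0)=0 chase 'c': 0 ⇒ 0;  out=∅∪out(0)=∅
  fail(2) 'ca': from fail(1)=0 chase 'a': 0 ⇒ 0;  out=∅∪out(0)=∅
  fail(5) 'cb': from fail(1)=0 chase 'b': 0 ⇒ 0;  out=∅∪out(0)=∅
  fail(3) 'cae': from fail(2)=0 chase 'e': 0 ⇒ 0;  out=∅∪out(0)=∅
  fail(6) 'cbb': from fail(5)=0 chase 'b': 0 ⇒ 0;  out={1}∪out(0)={1}
  fail(4) 'caea': from fail(3)=0 chase 'a': 0 ⇒ 0;  out={0}∪out(0)={0}

Text stream:
[0] read 'b'  n0⇒n0
[1] read 'c'  n0⇒n1
[2] read 'b'  n1⇒n5
[3] read 'b'  n5⇒n6  → match P1@[1:3]
[4] read 'a'  n6⇒n0 (fail-walked)
[5] read 'b'  n0⇒n0
[6] read 'b'  n0⇒n0
[7] read 'c'  n0⇒n1
[8] read 'b'  n1⇒n5
[9] read 'b'  n5⇒n6  → match P1@[7:9]
[10] read 'c'  n6⇒n1 (fail-walked)
[11] read 'b'  n1⇒n5
[12] read 'b'  n5⇒n6  → match P1@[10:12]
[13] read 'c'  n6⇒n1 (fail-walked)
[14] read 'a'  n1⇒n2
[15] read 'e'  n2⇒n3
[16] read 'a'  n3⇒n4  → match P0@[13:16]
[17] read 'd'  n4⇒n0 (fail-walked)
[18] read 'b'  n0⇒n0
[19] read 'c'  n0⇒n1
[20] read 'a'  n1⇒n2
[21] read 'e'  n2⇒n3
[22] read 'a'  n3⇒n4  → match P0@[19:22]
[23] read 'a'  n4⇒n0 (fail-walked)
[24] read 'c'  n0⇒n1
[25] read 'c'  n1⇒n1 (fail-walked)
[26] read 'b'  n1⇒n5
[27] read 'b'  n5⇒n6  → match P1@[25:27]
[28] read 'c'  n6⇒n1 (fail-walked)
[29] read 'b'  n1⇒n5
[30] read 'b'  n5⇒n6  → match P1@[28:30]
[31] read 'a'  n6⇒n0 (fail-walked)
[32] read 'c'  n0⇒n1
[33] read 'a'  n1⇒n2
[34] read 'e'  n2⇒n3
[35] read 'a'  n3⇒n4  → match P0@[32:35]
[36] read 'd'  n4⇒n0 (fail-walked)
[37] read 'd'  n0⇒n0
[38] read 'c'  n0⇒n1
[39] read 'a'  n1⇒n2
[40] read 'e'  n2⇒n3
[41] read 'a'  n3⇒n4  → match P0@[38:41]
[42] read 'c'  n4⇒n1 (fail-walked)
[43] read 'd'  n1⇒n0 (fail-walked)
[44] read 'e'  n0⇒n0
[45] read 'c'  n0⇒n1
[46] read 'a'  n1⇒n2
[47] read 'e'  n2⇒n3
[48] read 'a'  n3⇒n4  → match P0@[45:48]
[49] read 'a'  n4⇒n0 (fail-walked)
[50] read 'a'  n0⇒n0

Matches: [[3,1],[9,1],[12,1],[16,0],[22,0],[27,1],[30,1],[35,0],[41,0],[48,0]]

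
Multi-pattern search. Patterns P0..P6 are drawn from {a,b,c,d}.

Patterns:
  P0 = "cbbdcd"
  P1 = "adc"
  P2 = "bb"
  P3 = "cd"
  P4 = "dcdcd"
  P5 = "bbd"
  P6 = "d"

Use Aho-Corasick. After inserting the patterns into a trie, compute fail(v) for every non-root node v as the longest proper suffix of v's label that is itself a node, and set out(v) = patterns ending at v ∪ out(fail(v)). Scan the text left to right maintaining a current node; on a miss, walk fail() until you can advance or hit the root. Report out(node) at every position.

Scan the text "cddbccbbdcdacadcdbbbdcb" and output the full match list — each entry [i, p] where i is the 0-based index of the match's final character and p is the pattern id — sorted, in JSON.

Build automaton:
Trie (insert patterns):
  0='ε' goto a→7 b→10 c→1 d→13
  1='c' goto b→2 d→12
  2='cb' goto b→3
  3='cbb' goto d→4
  4='cbbd' goto c→5
  5='cbbdc' goto d→6
  6='cbbdcd' goto ·  [P0 ends]
  7='a' goto d→8
  8='ad' goto c→9
  9='adc' goto ·  [P1 ends]
  10='b' goto b→11
  11='bb' goto d→18  [P2 ends]
  12='cd' goto ·  [P3 ends]
  13='d' goto c→14  [P6 ends]
  14='dc' goto d→15
  15='dcd' goto c→16
  16='dcdc' goto d→17
  17='dcdcd' goto ·  [P4 ends]
  18='bbd' goto ·  [P5 ends]

Failure links (BFS by depth):
  n1('c'): parent n0 fail=0; on 'c' 0 → fail=0;  out ∅∪∅=∅
  n7('a'): parent n0 fail=0; on 'a' 0 → fail=0;  out ∅∪∅=∅
  n10('b'): parent n0 fail=0; on 'b' 0 → fail=0;  out ∅∪∅=∅
  n13('d'): parent n0 fail=0; on 'd' 0 → fail=0;  out {6}∪∅={6}
  n2('cb'): parent n1 fail=0; on 'b' 0 → fail=10;  out ∅∪∅=∅
  n8('ad'): parent n7 fail=0; on 'd' 0 → fail=13;  out ∅∪{6}={6}
  n11('bb'): parent n10 fail=0; on 'b' 0 → fail=10;  out {2}∪∅={2}
  n12('cd'): parent n1 fail=0; on 'd' 0 → fail=13;  out {3}∪{6}={3,6}
  n14('dc'): parent n13 fail=0; on 'c' 0 → fail=1;  out ∅∪∅=∅
  n3('cbb'): parent n2 fail=10; on 'b' 10 → fail=11;  out ∅∪{2}={2}
  n9('adc'): parent n8 fail=13; on 'c' 13 → fail=14;  out {1}∪∅={1}
  n15('dcd'): parent n14 fail=1; on 'd' 1 → fail=12;  out ∅∪{3,6}={3,6}
  n18('bbd'): parent n11 fail=10; on 'd' 10→0 → fail=13;  out {5}∪{6}={5,6}
  n4('cbbd'): parent n3 fail=11; on 'd' 11 → fail=18;  out ∅∪{5,6}={5,6}
  n16('dcdc'): parent n15 fail=12; on 'c' 12→13 → fail=14;  out ∅∪∅=∅
  n5('cbbdc'): parent n4 fail=18; on 'c' 18→13 → fail=14;  out ∅∪∅=∅
  n17('dcdcd'): parent n16 fail=14; on 'd' 14 → fail=15;  out {4}∪{3,6}={3,4,6}
  n6('cbbdcd'): parent n5 fail=14; on 'd' 14 → fail=15;  out {0}∪{3,6}={0,3,6}

Run:
pos 0 'c': at 1
pos 1 'd': at 12  ** P3@[0:1],P6@[1:1]
pos 2 'd': at 13 (via fail)  ** P6@[2:2]
pos 3 'b': at 10 (via fail)
pos 4 'c': at 1 (via fail)
pos 5 'c': at 1 (via fail)
pos 6 'b': at 2
pos 7 'b': at 3  ** P2@[6:7]
pos 8 'd': at 4  ** P5@[6:8],P6@[8:8]
pos 9 'c': at 5
pos 10 'd': at 6  ** P0@[5:10],P3@[9:10],P6@[10:10]
pos 11 'a': at 7 (via fail)
pos 12 'c': at 1 (via fail)
pos 13 'a': at 7 (via fail)
pos 14 'd': at 8  ** P6@[14:14]
pos 15 'c': at 9  ** P1@[13:15]
pos 16 'd': at 15 (via fail)  ** P3@[15:16],P6@[16:16]
pos 17 'b': at 10 (via fail)
pos 18 'b': at 11  ** P2@[17:18]
pos 19 'b': at 11 (via fail)  ** P2@[18:19]
pos 20 'd': at 18  ** P5@[18:20],P6@[20:20]
pos 21 'c': at 14 (via fail)
pos 22 'b': at 2 (via fail)

All matches (sorted): [[1,3],[1,6],[2,6],[7,2],[8,5],[8,6],[10,0],[10,3],[10,6],[14,6],[15,1],[16,3],[16,6],[18,2],[19,2],[20,5],[20,6]]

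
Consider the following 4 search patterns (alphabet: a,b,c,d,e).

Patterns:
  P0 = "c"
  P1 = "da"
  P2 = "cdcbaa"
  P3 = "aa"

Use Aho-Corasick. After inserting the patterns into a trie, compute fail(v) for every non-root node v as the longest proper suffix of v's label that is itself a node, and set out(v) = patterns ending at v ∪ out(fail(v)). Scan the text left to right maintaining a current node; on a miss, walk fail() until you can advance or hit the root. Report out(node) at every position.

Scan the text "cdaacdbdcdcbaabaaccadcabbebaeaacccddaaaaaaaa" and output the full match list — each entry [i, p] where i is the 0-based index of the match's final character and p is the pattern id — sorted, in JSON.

Build:
Trie nodes:
  0='ε' goto a→9 c→1 d→2
  1='c' goto d→4  [P0 ends]
  2='d' goto a→3
  3='da' goto ·  [P1 ends]
  4='cd' goto c→5
  5='cdc' goto b→6
  6='cdcb' goto a→7
  7='cdcba' goto a→8
  8='cdcbaa' goto ·  [P2 ends]
  9='a' goto a→10
  10='aa' goto ·  [P3 ends]

BFS fail/out derivation:
  fail(1) 'c': from fail(0)=0 chase 'c': 0 ⇒ 0;  out={0}∪out(0)={0}
  fail(2) 'd': from fail(0)=0 chase 'd': 0 ⇒ 0;  out=∅∪out(0)=∅
  fail(9) 'a': from fail(0)=0 chase 'a': 0 ⇒ 0;  out=∅∪out(0)=∅
  fail(3) 'da': from fail(2)=0 chase 'a': 0 ⇒ 9;  out={1}∪out(9)={1}
  fail(4) 'cd': from fail(1)=0 chase 'd': 0 ⇒ 2;  out=∅∪out(2)=∅
  fail(10) 'aa': from fail(9)=0 chase 'a': 0 ⇒ 9;  out={3}∪out(9)={3}
  fail(5) 'cdc': from fail(4)=2 chase 'c': 2→0 ⇒ 1;  out=∅∪out(1)={0}
  fail(6) 'cdcb': from fail(5)=1 chase 'b': 1→0 ⇒ 0;  out=∅∪out(0)=∅
  fail(7) 'cdcba': from fail(6)=0 chase 'a': 0 ⇒ 9;  out=∅∪out(9)=∅
  fail(8) 'cdcbaa': from fail(7)=9 chase 'a': 9 ⇒ 10;  out={2}∪out(10)={2,3}

Text stream:
pos 0 'c': at 1  emit P0@[0:0]
pos 1 'd': at 4
pos 2 'a': at 3 (fail-walked)  emit P1@[1:2]
pos 3 'a': at 10 (fail-walked)  emit P3@[2:3]
pos 4 'c': at 1 (fail-walked)  emit P0@[4:4]
pos 5 'd': at 4
pos 6 'b': at 0 (fail-walked)
pos 7 'd': at 2
pos 8 'c': at 1 (fail-walked)  emit P0@[8:8]
pos 9 'd': at 4
pos 10 'c': at 5  emit P0@[10:10]
pos 11 'b': at 6
pos 12 'a': at 7
pos 13 'a': at 8  emit P2@[8:13],P3@[12:13]
pos 14 'b': at 0 (fail-walked)
pos 15 'a': at 9
pos 16 'a': at 10  emit P3@[15:16]
pos 17 'c': at 1 (fail-walked)  emit P0@[17:17]
pos 18 'c': at 1 (fail-walked)  emit P0@[18:18]
pos 19 'a': at 9 (fail-walked)
pos 20 'd': at 2 (fail-walked)
pos 21 'c': at 1 (fail-walked)  emit P0@[21:21]
pos 22 'a': at 9 (fail-walked)
pos 23 'b': at 0 (fail-walked)
pos 24 'b': at 0
pos 25 'e': at 0
pos 26 'b': at 0
pos 27 'a': at 9
pos 28 'e': at 0 (fail-walked)
pos 29 'a': at 9
pos 30 'a': at 10  emit P3@[29:30]
pos 31 'c': at 1 (fail-walked)  emit P0@[31:31]
pos 32 'c': at 1 (fail-walked)  emit P0@[32:32]
pos 33 'c': at 1 (fail-walked)  emit P0@[33:33]
pos 34 'd': at 4
pos 35 'd': at 2 (fail-walked)
pos 36 'a': at 3  emit P1@[35:36]
pos 37 'a': at 10 (fail-walked)  emit P3@[36:37]
pos 38 'a': at 10 (fail-walked)  emit P3@[37:38]
pos 39 'a': at 10 (fail-walked)  emit P3@[38:39]
pos 40 'a': at 10 (fail-walked)  emit P3@[39:40]
pos 41 'a': at 10 (fail-walked)  emit P3@[40:41]
pos 42 'a': at 10 (fail-walked)  emit P3@[41:42]
pos 43 'a': at 10 (fail-walked)  emit P3@[42:43]

All matches (sorted): [[0,0],[2,1],[3,3],[4,0],[8,0],[10,0],[13,2],[13,3],[16,3],[17,0],[18,0],[21,0],[30,3],[31,0],[32,0],[33,0],[36,1],[37,3],[38,3],[39,3],[40,3],[41,3],[42,3],[43,3]]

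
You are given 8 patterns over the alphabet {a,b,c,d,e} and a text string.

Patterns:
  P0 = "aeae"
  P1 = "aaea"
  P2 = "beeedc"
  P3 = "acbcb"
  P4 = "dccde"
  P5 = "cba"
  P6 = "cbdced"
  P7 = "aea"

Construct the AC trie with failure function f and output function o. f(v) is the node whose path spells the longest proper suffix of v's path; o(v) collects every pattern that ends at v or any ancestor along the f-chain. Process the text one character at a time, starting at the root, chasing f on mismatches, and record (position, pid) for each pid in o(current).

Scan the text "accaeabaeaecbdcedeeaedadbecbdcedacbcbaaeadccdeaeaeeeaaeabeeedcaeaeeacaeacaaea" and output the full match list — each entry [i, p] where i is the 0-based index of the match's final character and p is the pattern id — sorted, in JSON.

Build:
Trie (insert patterns):
  0='ε' goto a→1 b→8 c→23 d→18
  1='a' goto a→5 c→14 e→2
  2='ae' goto a→3
  3='aea' goto e→4  [P7 ends]
  4='aeae' goto ·  [P0 ends]
  5='aa' goto e→6
  6='aae' goto a→7
  7='aaea' goto ·  [P1 ends]
  8='b' goto e→9
  9='be' goto e→10
  10='bee' goto e→11
  11='beee' goto d→12
  12='beeed' goto c→13
  13='beeedc' goto ·  [P2 ends]
  14='ac' goto b→15
  15='acb' goto c→16
  16='acbc' goto b→17
  17='acbcb' goto ·  [P3 ends]
  18='d' goto c→19
  19='dc' goto c→20
  20='dcc' goto d→21
  21='dccd' goto e→22
  22='dccde' goto ·  [P4 ends]
  23='c' goto b→24
  24='cb' goto a→25 d→26
  25='cba' goto ·  [P5 ends]
  26='cbd' goto c→27
  27='cbdc' goto e→28
  28='cbdce' goto d→29
  29='cbdced' goto ·  [P6 ends]

BFS fail/out derivation:
  n1('a'): parent n0 fail=0; on 'a' 0 → fail=0;  out ∅∪∅=∅
  n8('b'): parent n0 fail=0; on 'b' 0 → fail=0;  out ∅∪∅=∅
  n18('d'): parent n0 fail=0; on 'd' 0 → fail=0;  out ∅∪∅=∅
  n23('c'): parent n0 fail=0; on 'c' 0 → fail=0;  out ∅∪∅=∅
  n2('ae'): parent n1 fail=0; on 'e' 0 → fail=0;  out ∅∪∅=∅
  n5('aa'): parent n1 fail=0; on 'a' 0 → fail=1;  out ∅∪∅=∅
  n9('be'): parent n8 fail=0; on 'e' 0 → fail=0;  out ∅∪∅=∅
  n14('ac'): parent n1 fail=0; on 'c' 0 → fail=23;  out ∅∪∅=∅
  n19('dc'): parent n18 fail=0; on 'c' 0 → fail=23;  out ∅∪∅=∅
  n24('cb'): parent n23 fail=0; on 'b' 0 → fail=8;  out ∅∪∅=∅
  n3('aea'): parent n2 fail=0; on 'a' 0 → fail=1;  out {7}∪∅={7}
  n6('aae'): parent n5 fail=1; on 'e' 1 → fail=2;  out ∅∪∅=∅
  n10('bee'): parent n9 fail=0; on 'e' 0 → fail=0;  out ∅∪∅=∅
  n15('acb'): parent n14 fail=23; on 'b' 23 → fail=24;  out ∅∪∅=∅
  n20('dcc'): parent n19 fail=23; on 'c' 23→0 → fail=23;  out ∅∪∅=∅
  n25('cba'): parent n24 fail=8; on 'a' 8→0 → fail=1;  out {5}∪∅={5}
  n26('cbd'): parent n24 fail=8; on 'd' 8→0 → fail=18;  out ∅∪∅=∅
  n4('aeae'): parent n3 fail=1; on 'e' 1 → fail=2;  out {0}∪∅={0}
  n7('aaea'): parent n6 fail=2; on 'a' 2 → fail=3;  out {1}∪{7}={1,7}
  n11('beee'): parent n10 fail=0; on 'e' 0 → fail=0;  out ∅∪∅=∅
  n16('acbc'): parent n15 fail=24; on 'c' 24→8→0 → fail=23;  out ∅∪∅=∅
  n21('dccd'): parent n20 fail=23; on 'd' 23→0 → fail=18;  out ∅∪∅=∅
  n27('cbdc'): parent n26 fail=18; on 'c' 18 → fail=19;  out ∅∪∅=∅
  n12('beeed'): parent n11 fail=0; on 'd' 0 → fail=18;  out ∅∪∅=∅
  n17('acbcb'): parent n16 fail=23; on 'b' 23 → fail=24;  out {3}∪∅={3}
  n22('dccde'): parent n21 fail=18; on 'e' 18→0 → fail=0;  out {4}∪∅={4}
  n28('cbdce'): parent n27 fail=19; on 'e' 19→23→0 → fail=0;  out ∅∪∅=∅
  n13('beeedc'): parent n12 fail=18; on 'c' 18 → fail=19;  out {2}∪∅={2}
  n29('cbdced'): parent n28 fail=0; on 'd' 0 → fail=18;  out {6}∪∅={6}

Scan:
i=0 'a': node 0→1
i=1 'c': node 1→14
i=2 'c': node 14→23 (via fail)
i=3 'a': node 23→1 (via fail)
i=4 'e': node 1→2
i=5 'a': node 2→3  → match P7@[3:5]
i=6 'b': node 3→8 (via fail)
i=7 'a': node 8→1 (via fail)
i=8 'e': node 1→2
i=9 'a': node 2→3  → match P7@[7:9]
i=10 'e': node 3→4  → match P0@[7:10]
i=11 'c': node 4→23 (via fail)
i=12 'b': node 23→24
i=13 'd': node 24→26
i=14 'c': node 26→27
i=15 'e': node 27→28
i=16 'd': node 28→29  → match P6@[11:16]
i=17 'e': node 29→0 (via fail)
i=18 'e': node 0→0
i=19 'a': node 0→1
i=20 'e': node 1→2
i=21 'd': node 2→18 (via fail)
i=22 'a': node 18→1 (via fail)
i=23 'd': node 1→18 (via fail)
i=24 'b': node 18→8 (via fail)
i=25 'e': node 8→9
i=26 'c': node 9→23 (via fail)
i=27 'b': node 23→24
i=28 'd': node 24→26
i=29 'c': node 26→27
i=30 'e': node 27→28
i=31 'd': node 28→29  → match P6@[26:31]
i=32 'a': node 29→1 (via fail)
i=33 'c': node 1→14
i=34 'b': node 14→15
i=35 'c': node 15→16
i=36 'b': node 16→17  → match P3@[32:36]
i=37 'a': node 17→25 (via fail)  → match P5@[35:37]
i=38 'a': node 25→5 (via fail)
i=39 'e': node 5→6
i=40 'a': node 6→7  → match P1@[37:40],P7@[38:40]
i=41 'd': node 7→18 (via fail)
i=42 'c': node 18→19
i=43 'c': node 19→20
i=44 'd': node 20→21
i=45 'e': node 21→22  → match P4@[41:45]
i=46 'a': node 22→1 (via fail)
i=47 'e': node 1→2
i=48 'a': node 2→3  → match P7@[46:48]
i=49 'e': node 3→4  → match P0@[46:49]
i=50 'e': node 4→0 (via fail)
i=51 'e': node 0→0
i=52 'a': node 0→1
i=53 'a': node 1→5
i=54 'e': node 5→6
i=55 'a': node 6→7  → match P1@[52:55],P7@[53:55]
i=56 'b': node 7→8 (via fail)
i=57 'e': node 8→9
i=58 'e': node 9→10
i=59 'e': node 10→11
i=60 'd': node 11→12
i=61 'c': node 12→13  → match P2@[56:61]
i=62 'a': node 13→1 (via fail)
i=63 'e': node 1→2
i=64 'a': node 2→3  → match P7@[62:64]
i=65 'e': node 3→4  → match P0@[62:65]
i=66 'e': node 4→0 (via fail)
i=67 'a': node 0→1
i=68 'c': node 1→14
i=69 'a': node 14→1 (via fail)
i=70 'e': node 1→2
i=71 'a': node 2→3  → match P7@[69:71]
i=72 'c': node 3→14 (via fail)
i=73 'a': node 14→1 (via fail)
i=74 'a': node 1→5
i=75 'e': node 5→6
i=76 'a': node 6→7  → match P1@[73:76],P7@[74:76]

Matches: [[5,7],[9,7],[10,0],[16,6],[31,6],[36,3],[37,5],[40,1],[40,7],[45,4],[48,7],[49,0],[55,1],[55,7],[61,2],[64,7],[65,0],[71,7],[76,1],[76,7]]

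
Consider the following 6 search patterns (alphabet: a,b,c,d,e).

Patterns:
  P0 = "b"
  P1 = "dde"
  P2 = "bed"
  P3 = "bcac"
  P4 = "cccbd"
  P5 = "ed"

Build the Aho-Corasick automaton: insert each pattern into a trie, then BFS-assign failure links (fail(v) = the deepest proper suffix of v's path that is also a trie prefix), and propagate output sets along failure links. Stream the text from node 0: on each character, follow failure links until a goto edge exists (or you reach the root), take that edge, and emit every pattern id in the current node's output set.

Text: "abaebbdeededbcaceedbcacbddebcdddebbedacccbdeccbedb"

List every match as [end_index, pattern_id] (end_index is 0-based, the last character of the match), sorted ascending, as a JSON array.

Build:
Trie (insert patterns):
  0='ε' goto b→1 c→10 d→2 e→15
  1='b' goto c→7 e→5  [P0 ends]
  2='d' goto d→3
  3='dd' goto e→4
  4='dde' goto ·  [P1 ends]
  5='be' goto d→6
  6='bed' goto ·  [P2 ends]
  7='bc' goto a→8
  8='bca' goto c→9
  9='bcac' goto ·  [P3 ends]
  10='c' goto c→11
  11='cc' goto c→12
  12='ccc' goto b→13
  13='cccb' goto d→14
  14='cccbd' goto ·  [P4 ends]
  15='e' goto d→16
  16='ed' goto ·  [P5 ends]

Failure links (BFS by depth):
  n1('b'): parent n0 fail=0; on 'b' 0 → fail=0;  out {0}∪∅={0}
  n2('d'): parent n0 fail=0; on 'd' 0 → fail=0;  out ∅∪∅=∅
  n10('c'): parent n0 fail=0; on 'c' 0 → fail=0;  out ∅∪∅=∅
  n15('e'): parent n0 fail=0; on 'e' 0 → fail=0;  out ∅∪∅=∅
  n3('dd'): parent n2 fail=0; on 'd' 0 → fail=2;  out ∅∪∅=∅
  n5('be'): parent n1 fail=0; on 'e' 0 → fail=15;  out ∅∪∅=∅
  n7('bc'): parent n1 fail=0; on 'c' 0 → fail=10;  out ∅∪∅=∅
  n11('cc'): parent n10 fail=0; on 'c' 0 → fail=10;  out ∅∪∅=∅
  n16('ed'): parent n15 fail=0; on 'd' 0 → fail=2;  out {5}∪∅={5}
  n4('dde'): parent n3 fail=2; on 'e' 2→0 → fail=15;  out {1}∪∅={1}
  n6('bed'): parent n5 fail=15; on 'd' 15 → fail=16;  out {2}∪{5}={2,5}
  n8('bca'): parent n7 fail=10; on 'a' 10→0 → fail=0;  out ∅∪∅=∅
  n12('ccc'): parent n11 fail=10; on 'c' 10 → fail=11;  out ∅∪∅=∅
  n9('bcac'): parent n8 fail=0; on 'c' 0 → fail=10;  out {3}∪∅={3}
  n13('cccb'): parent n12 fail=11; on 'b' 11→10→0 → fail=1;  out ∅∪{0}={0}
  n14('cccbd'): parent n13 fail=1; on 'd' 1→0 → fail=2;  out {4}∪∅={4}

Scan:
[0] read 'a'  n0⇒n0
[1] read 'b'  n0⇒n1  → match P0@[1:1]
[2] read 'a'  n1⇒n0 ·f
[3] read 'e'  n0⇒n15
[4] read 'b'  n15⇒n1 ·f  → match P0@[4:4]
[5] read 'b'  n1⇒n1 ·f  → match P0@[5:5]
[6] read 'd'  n1⇒n2 ·f
[7] read 'e'  n2⇒n15 ·f
[8] read 'e'  n15⇒n15 ·f
[9] read 'd'  n15⇒n16  → match P5@[8:9]
[10] read 'e'  n16⇒n15 ·f
[11] read 'd'  n15⇒n16  → match P5@[10:11]
[12] read 'b'  n16⇒n1 ·f  → match P0@[12:12]
[13] read 'c'  n1⇒n7
[14] read 'a'  n7⇒n8
[15] read 'c'  n8⇒n9  → match P3@[12:15]
[16] read 'e'  n9⇒n15 ·f
[17] read 'e'  n15⇒n15 ·f
[18] read 'd'  n15⇒n16  → match P5@[17:18]
[19] read 'b'  n16⇒n1 ·f  → match P0@[19:19]
[20] read 'c'  n1⇒n7
[21] read 'a'  n7⇒n8
[22] read 'c'  n8⇒n9  → match P3@[19:22]
[23] read 'b'  n9⇒n1 ·f  → match P0@[23:23]
[24] read 'd'  n1⇒n2 ·f
[25] read 'd'  n2⇒n3
[26] read 'e'  n3⇒n4  → match P1@[24:26]
[27] read 'b'  n4⇒n1 ·f  → match P0@[27:27]
[28] read 'c'  n1⇒n7
[29] read 'd'  n7⇒n2 ·f
[30] read 'd'  n2⇒n3
[31] read 'd'  n3⇒n3 ·f
[32] read 'e'  n3⇒n4  → match P1@[30:32]
[33] read 'b'  n4⇒n1 ·f  → match P0@[33:33]
[34] read 'b'  n1⇒n1 ·f  → match P0@[34:34]
[35] read 'e'  n1⇒n5
[36] read 'd'  n5⇒n6  → match P2@[34:36],P5@[35:36]
[37] read 'a'  n6⇒n0 ·f
[38] read 'c'  n0⇒n10
[39] read 'c'  n10⇒n11
[40] read 'c'  n11⇒n12
[41] read 'b'  n12⇒n13  → match P0@[41:41]
[42] read 'd'  n13⇒n14  → match P4@[38:42]
[43] read 'e'  n14⇒n15 ·f
[44] read 'c'  n15⇒n10 ·f
[45] read 'c'  n10⇒n11
[46] read 'b'  n11⇒n1 ·f  → match P0@[46:46]
[47] read 'e'  n1⇒n5
[48] read 'd'  n5⇒n6  → match P2@[46:48],P5@[47:48]
[49] read 'b'  n6⇒n1 ·f  → match P0@[49:49]

Result: [[1,0],[4,0],[5,0],[9,5],[11,5],[12,0],[15,3],[18,5],[19,0],[22,3],[23,0],[26,1],[27,0],[32,1],[33,0],[34,0],[36,2],[36,5],[41,0],[42,4],[46,0],[48,2],[48,5],[49,0]]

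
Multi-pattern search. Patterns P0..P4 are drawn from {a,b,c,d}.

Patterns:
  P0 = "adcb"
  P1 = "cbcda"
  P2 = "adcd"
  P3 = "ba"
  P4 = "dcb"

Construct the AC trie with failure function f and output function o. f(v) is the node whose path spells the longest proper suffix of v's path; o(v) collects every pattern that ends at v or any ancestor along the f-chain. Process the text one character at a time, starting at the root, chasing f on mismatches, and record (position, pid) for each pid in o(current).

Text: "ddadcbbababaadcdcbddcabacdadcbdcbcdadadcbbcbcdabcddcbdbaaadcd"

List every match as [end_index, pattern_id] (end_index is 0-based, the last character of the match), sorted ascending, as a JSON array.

Build:
Trie (insert patterns):
  n0 'ε': a→1 b→11 c→5 d→13
  n1 'a': d→2
  n2 'ad': c→3
  n3 'adc': b→4 d→10
  n4 'adcb': ·  [P0 ends]
  n5 'c': b→6
  n6 'cb': c→7
  n7 'cbc': d→8
  n8 'cbcd': a→9
  n9 'cbcda': ·  [P1 ends]
  n10 'adcd': ·  [P2 ends]
  n11 'b': a→12
  n12 'ba': ·  [P3 ends]
  n13 'd': c→14
  n14 'dc': b→15
  n15 'dcb': ·  [P4 ends]

Failure links (BFS by depth):
  n1('a'): parent n0 fail=0; on 'a' 0 → fail=0;  out ∅∪∅=∅
  n5('c'): parent n0 fail=0; on 'c' 0 → fail=0;  out ∅∪∅=∅
  n11('b'): parent n0 fail=0; on 'b' 0 → fail=0;  out ∅∪∅=∅
  n13('d'): parent n0 fail=0; on 'd' 0 → fail=0;  out ∅∪∅=∅
  n2('ad'): parent n1 fail=0; on 'd' 0 → fail=13;  out ∅∪∅=∅
  n6('cb'): parent n5 fail=0; on 'b' 0 → fail=11;  out ∅∪∅=∅
  n12('ba'): parent n11 fail=0; on 'a' 0 → fail=1;  out {3}∪∅={3}
  n14('dc'): parent n13 fail=0; on 'c' 0 → fail=5;  out ∅∪∅=∅
  n3('adc'): parent n2 fail=13; on 'c' 13 → fail=14;  out ∅∪∅=∅
  n7('cbc'): parent n6 fail=11; on 'c' 11→0 → fail=5;  out ∅∪∅=∅
  n15('dcb'): parent n14 fail=5; on 'b' 5 → fail=6;  out {4}∪∅={4}
  n4('adcb'): parent n3 fail=14; on 'b' 14 → fail=15;  out {0}∪{4}={0,4}
  n8('cbcd'): parent n7 fail=5; on 'd' 5→0 → fail=13;  out ∅∪∅=∅
  n10('adcd'): parent n3 fail=14; on 'd' 14→5→0 → fail=13;  out {2}∪∅={2}
  n9('cbcda'): parent n8 fail=13; on 'a' 13→0 → fail=1;  out {1}∪∅={1}

Text stream:
i=0 'd': node 0→13
i=1 'd': node 13→13 (via fail)
i=2 'a': node 13→1 (via fail)
i=3 'd': node 1→2
i=4 'c': node 2→3
i=5 'b': node 3→4  emit P0@[2:5],P4@[3:5]
i=6 'b': node 4→11 (via fail)
i=7 'a': node 11→12  emit P3@[6:7]
i=8 'b': node 12→11 (via fail)
i=9 'a': node 11→12  emit P3@[8:9]
i=10 'b': node 12→11 (via fail)
i=11 'a': node 11→12  emit P3@[10:11]
i=12 'a': node 12→1 (via fail)
i=13 'd': node 1→2
i=14 'c': node 2→3
i=15 'd': node 3→10  emit P2@[12:15]
i=16 'c': node 10→14 (via fail)
i=17 'b': node 14→15  emit P4@[15:17]
i=18 'd': node 15→13 (via fail)
i=19 'd': node 13→13 (via fail)
i=20 'c': node 13→14
i=21 'a': node 14→1 (via fail)
i=22 'b': node 1→11 (via fail)
i=23 'a': node 11→12  emit P3@[22:23]
i=24 'c': node 12→5 (via fail)
i=25 'd': node 5→13 (via fail)
i=26 'a': node 13→1 (via fail)
i=27 'd': node 1→2
i=28 'c': node 2→3
i=29 'b': node 3→4  emit P0@[26:29],P4@[27:29]
i=30 'd': node 4→13 (via fail)
i=31 'c': node 13→14
i=32 'b': node 14→15  emit P4@[30:32]
i=33 'c': node 15→7 (via fail)
i=34 'd': node 7→8
i=35 'a': node 8→9  emit P1@[31:35]
i=36 'd': node 9→2 (via fail)
i=37 'a': node 2→1 (via fail)
i=38 'd': node 1→2
i=39 'c': node 2→3
i=40 'b': node 3→4  emit P0@[37:40],P4@[38:40]
i=41 'b': node 4→11 (via fail)
i=42 'c': node 11→5 (via fail)
i=43 'b': node 5→6
i=44 'c': node 6→7
i=45 'd': node 7→8
i=46 'a': node 8→9  emit P1@[42:46]
i=47 'b': node 9→11 (via fail)
i=48 'c': node 11→5 (via fail)
i=49 'd': node 5→13 (via fail)
i=50 'd': node 13→13 (via fail)
i=51 'c': node 13→14
i=52 'b': node 14→15  emit P4@[50:52]
i=53 'd': node 15→13 (via fail)
i=54 'b': node 13→11 (via fail)
i=55 'a': node 11→12  emit P3@[54:55]
i=56 'a': node 12→1 (via fail)
i=57 'a': node 1→1 (via fail)
i=58 'd': node 1→2
i=59 'c': node 2→3
i=60 'd': node 3→10  emit P2@[57:60]

All matches (sorted): [[5,0],[5,4],[7,3],[9,3],[11,3],[15,2],[17,4],[23,3],[29,0],[29,4],[32,4],[35,1],[40,0],[40,4],[46,1],[52,4],[55,3],[60,2]]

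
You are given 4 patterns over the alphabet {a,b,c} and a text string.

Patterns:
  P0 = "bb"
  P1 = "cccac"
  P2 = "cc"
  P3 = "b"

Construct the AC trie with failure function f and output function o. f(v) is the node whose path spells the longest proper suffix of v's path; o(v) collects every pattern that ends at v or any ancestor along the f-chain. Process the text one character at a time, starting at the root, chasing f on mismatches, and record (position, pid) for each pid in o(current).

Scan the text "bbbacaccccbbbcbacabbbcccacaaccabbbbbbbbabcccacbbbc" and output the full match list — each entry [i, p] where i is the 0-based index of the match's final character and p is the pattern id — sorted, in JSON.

Build:
Trie nodes:
  0='ε' goto b→1 c→3
  1='b' goto b→2  [P3 ends]
  2='bb' goto ·  [P0 ends]
  3='c' goto c→4
  4='cc' goto c→5  [P2 ends]
  5='ccc' goto a→6
  6='ccca' goto c→7
  7='cccac' goto ·  [P1 ends]

Failure links (BFS by depth):
  fail(1) 'b': from fail(0)=0 chase 'b': 0 ⇒ 0;  out={3}∪out(0)={3}
  fail(3) 'c': from fail(0)=0 chase 'c': 0 ⇒ 0;  out=∅∪out(0)=∅
  fail(2) 'bb': from fail(1)=0 chase 'b': 0 ⇒ 1;  out={0}∪out(1)={0,3}
  fail(4) 'cc': from fail(3)=0 chase 'c': 0 ⇒ 3;  out={2}∪out(3)={2}
  fail(5) 'ccc': from fail(4)=3 chase 'c': 3 ⇒ 4;  out=∅∪out(4)={2}
  fail(6) 'ccca': from fail(5)=4 chase 'a': 4→3→0 ⇒ 0;  out=∅∪out(0)=∅
  fail(7) 'cccac': from fail(6)=0 chase 'c': 0 ⇒ 3;  out={1}∪out(3)={1}

Scan:
[0] read 'b'  n0⇒n1  ** P3@[0:0]
[1] read 'b'  n1⇒n2  ** P0@[0:1],P3@[1:1]
[2] read 'b'  n2⇒n2 (fail-walked)  ** P0@[1:2],P3@[2:2]
[3] read 'a'  n2⇒n0 (fail-walked)
[4] read 'c'  n0⇒n3
[5] read 'a'  n3⇒n0 (fail-walked)
[6] read 'c'  n0⇒n3
[7] read 'c'  n3⇒n4  ** P2@[6:7]
[8] read 'c'  n4⇒n5  ** P2@[7:8]
[9] read 'c'  n5⇒n5 (fail-walked)  ** P2@[8:9]
[10] read 'b'  n5⇒n1 (fail-walked)  ** P3@[10:10]
[11] read 'b'  n1⇒n2  ** P0@[10:11],P3@[11:11]
[12] read 'b'  n2⇒n2 (fail-walked)  ** P0@[11:12],P3@[12:12]
[13] read 'c'  n2⇒n3 (fail-walked)
[14] read 'b'  n3⇒n1 (fail-walked)  ** P3@[14:14]
[15] read 'a'  n1⇒n0 (fail-walked)
[16] read 'c'  n0⇒n3
[17] read 'a'  n3⇒n0 (fail-walked)
[18] read 'b'  n0⇒n1  ** P3@[18:18]
[19] read 'b'  n1⇒n2  ** P0@[18:19],P3@[19:19]
[20] read 'b'  n2⇒n2 (fail-walked)  ** P0@[19:20],P3@[20:20]
[21] read 'c'  n2⇒n3 (fail-walked)
[22] read 'c'  n3⇒n4  ** P2@[21:22]
[23] read 'c'  n4⇒n5  ** P2@[22:23]
[24] read 'a'  n5⇒n6
[25] read 'c'  n6⇒n7  ** P1@[21:25]
[26] read 'a'  n7⇒n0 (fail-walked)
[27] read 'a'  n0⇒n0
[28] read 'c'  n0⇒n3
[29] read 'c'  n3⇒n4  ** P2@[28:29]
[30] read 'a'  n4⇒n0 (fail-walked)
[31] read 'b'  n0⇒n1  ** P3@[31:31]
[32] read 'b'  n1⇒n2  ** P0@[31:32],P3@[32:32]
[33] read 'b'  n2⇒n2 (fail-walked)  ** P0@[32:33],P3@[33:33]
[34] read 'b'  n2⇒n2 (fail-walked)  ** P0@[33:34],P3@[34:34]
[35] read 'b'  n2⇒n2 (fail-walked)  ** P0@[34:35],P3@[35:35]
[36] read 'b'  n2⇒n2 (fail-walked)  ** P0@[35:36],P3@[36:36]
[37] read 'b'  n2⇒n2 (fail-walked)  ** P0@[36:37],P3@[37:37]
[38] read 'b'  n2⇒n2 (fail-walked)  ** P0@[37:38],P3@[38:38]
[39] read 'a'  n2⇒n0 (fail-walked)
[40] read 'b'  n0⇒n1  ** P3@[40:40]
[41] read 'c'  n1⇒n3 (fail-walked)
[42] read 'c'  n3⇒n4  ** P2@[41:42]
[43] read 'c'  n4⇒n5  ** P2@[42:43]
[44] read 'a'  n5⇒n6
[45] read 'c'  n6⇒n7  ** P1@[41:45]
[46] read 'b'  n7⇒n1 (fail-walked)  ** P3@[46:46]
[47] read 'b'  n1⇒n2  ** P0@[46:47],P3@[47:47]
[48] read 'b'  n2⇒n2 (fail-walked)  ** P0@[47:48],P3@[48:48]
[49] read 'c'  n2⇒n3 (fail-walked)

Matches: [[0,3],[1,0],[1,3],[2,0],[2,3],[7,2],[8,2],[9,2],[10,3],[11,0],[11,3],[12,0],[12,3],[14,3],[18,3],[19,0],[19,3],[20,0],[20,3],[22,2],[23,2],[25,1],[29,2],[31,3],[32,0],[32,3],[33,0],[33,3],[34,0],[34,3],[35,0],[35,3],[36,0],[36,3],[37,0],[37,3],[38,0],[38,3],[40,3],[42,2],[43,2],[45,1],[46,3],[47,0],[47,3],[48,0],[48,3]]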